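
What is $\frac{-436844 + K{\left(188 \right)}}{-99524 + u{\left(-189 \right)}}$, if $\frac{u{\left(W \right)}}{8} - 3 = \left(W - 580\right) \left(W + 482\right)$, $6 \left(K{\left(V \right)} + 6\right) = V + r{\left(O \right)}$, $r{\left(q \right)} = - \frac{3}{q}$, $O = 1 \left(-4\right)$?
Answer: $\frac{10483645}{45648864} \approx 0.22966$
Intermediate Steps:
$O = -4$
$K{\left(V \right)} = - \frac{47}{8} + \frac{V}{6}$ ($K{\left(V \right)} = -6 + \frac{V - \frac{3}{-4}}{6} = -6 + \frac{V - - \frac{3}{4}}{6} = -6 + \frac{V + \frac{3}{4}}{6} = -6 + \frac{\frac{3}{4} + V}{6} = -6 + \left(\frac{1}{8} + \frac{V}{6}\right) = - \frac{47}{8} + \frac{V}{6}$)
$u{\left(W \right)} = 24 + 8 \left(-580 + W\right) \left(482 + W\right)$ ($u{\left(W \right)} = 24 + 8 \left(W - 580\right) \left(W + 482\right) = 24 + 8 \left(-580 + W\right) \left(482 + W\right)$)
$\frac{-436844 + K{\left(188 \right)}}{-99524 + u{\left(-189 \right)}} = \frac{-436844 + \left(- \frac{47}{8} + \frac{1}{6} \cdot 188\right)}{-99524 - \left(2088280 - 285768\right)} = \frac{-436844 + \left(- \frac{47}{8} + \frac{94}{3}\right)}{-99524 + \left(-2236456 + 148176 + 8 \cdot 35721\right)} = \frac{-436844 + \frac{611}{24}}{-99524 + \left(-2236456 + 148176 + 285768\right)} = - \frac{10483645}{24 \left(-99524 - 1802512\right)} = - \frac{10483645}{24 \left(-1902036\right)} = \left(- \frac{10483645}{24}\right) \left(- \frac{1}{1902036}\right) = \frac{10483645}{45648864}$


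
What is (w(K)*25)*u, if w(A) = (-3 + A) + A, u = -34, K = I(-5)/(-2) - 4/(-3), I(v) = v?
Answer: -11900/3 ≈ -3966.7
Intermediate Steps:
K = 23/6 (K = -5/(-2) - 4/(-3) = -5*(-½) - 4*(-⅓) = 5/2 + 4/3 = 23/6 ≈ 3.8333)
w(A) = -3 + 2*A
(w(K)*25)*u = ((-3 + 2*(23/6))*25)*(-34) = ((-3 + 23/3)*25)*(-34) = ((14/3)*25)*(-34) = (350/3)*(-34) = -11900/3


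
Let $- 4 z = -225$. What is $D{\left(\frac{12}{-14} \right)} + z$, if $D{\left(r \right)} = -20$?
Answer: $\frac{145}{4} \approx 36.25$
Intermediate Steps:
$z = \frac{225}{4}$ ($z = \left(- \frac{1}{4}\right) \left(-225\right) = \frac{225}{4} \approx 56.25$)
$D{\left(\frac{12}{-14} \right)} + z = -20 + \frac{225}{4} = \frac{145}{4}$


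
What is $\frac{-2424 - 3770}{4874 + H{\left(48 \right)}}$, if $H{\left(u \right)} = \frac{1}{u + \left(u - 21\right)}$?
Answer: $- \frac{464550}{365551} \approx -1.2708$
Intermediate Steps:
$H{\left(u \right)} = \frac{1}{-21 + 2 u}$ ($H{\left(u \right)} = \frac{1}{u + \left(u - 21\right)} = \frac{1}{u + \left(-21 + u\right)} = \frac{1}{-21 + 2 u}$)
$\frac{-2424 - 3770}{4874 + H{\left(48 \right)}} = \frac{-2424 - 3770}{4874 + \frac{1}{-21 + 2 \cdot 48}} = - \frac{6194}{4874 + \frac{1}{-21 + 96}} = - \frac{6194}{4874 + \frac{1}{75}} = - \frac{6194}{\frac{365551}{75}} = \left(-6194\right) \frac{75}{365551} = - \frac{464550}{365551}$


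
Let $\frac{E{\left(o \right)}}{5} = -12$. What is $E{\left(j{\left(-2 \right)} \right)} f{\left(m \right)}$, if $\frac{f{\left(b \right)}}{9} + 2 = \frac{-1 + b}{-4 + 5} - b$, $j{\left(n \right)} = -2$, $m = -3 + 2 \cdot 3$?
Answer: $1620$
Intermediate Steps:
$m = 3$ ($m = -3 + 6 = 3$)
$E{\left(o \right)} = -60$ ($E{\left(o \right)} = 5 \left(-12\right) = -60$)
$f{\left(b \right)} = -27$ ($f{\left(b \right)} = -18 + 9 \left(\frac{-1 + b}{-4 + 5} - b\right) = -18 + 9 \left(\frac{-1 + b}{1} - b\right) = -18 + 9 \left(\left(-1 + b\right) 1 - b\right) = -18 + 9 \left(\left(-1 + b\right) - b\right) = -18 + 9 \left(-1\right) = -18 - 9 = -27$)
$E{\left(j{\left(-2 \right)} \right)} f{\left(m \right)} = \left(-60\right) \left(-27\right) = 1620$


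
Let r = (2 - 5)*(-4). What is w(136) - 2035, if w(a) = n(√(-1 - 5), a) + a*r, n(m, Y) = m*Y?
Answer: -403 + 136*I*√6 ≈ -403.0 + 333.13*I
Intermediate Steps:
n(m, Y) = Y*m
r = 12 (r = -3*(-4) = 12)
w(a) = 12*a + I*a*√6 (w(a) = a*√(-1 - 5) + a*12 = a*√(-6) + 12*a = a*(I*√6) + 12*a = I*a*√6 + 12*a = 12*a + I*a*√6)
w(136) - 2035 = 136*(12 + I*√6) - 2035 = (1632 + 136*I*√6) - 2035 = -403 + 136*I*√6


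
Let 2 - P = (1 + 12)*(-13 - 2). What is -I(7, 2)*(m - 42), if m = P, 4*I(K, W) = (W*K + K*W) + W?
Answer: -2325/2 ≈ -1162.5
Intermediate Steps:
I(K, W) = W/4 + K*W/2 (I(K, W) = ((W*K + K*W) + W)/4 = ((K*W + K*W) + W)/4 = (2*K*W + W)/4 = (W + 2*K*W)/4 = W/4 + K*W/2)
P = 197 (P = 2 - (1 + 12)*(-13 - 2) = 2 - 13*(-15) = 2 - 1*(-195) = 2 + 195 = 197)
m = 197
-I(7, 2)*(m - 42) = -(¼)*2*(1 + 2*7)*(197 - 42) = -(¼)*2*(1 + 14)*155 = -(¼)*2*15*155 = -15*155/2 = -1*2325/2 = -2325/2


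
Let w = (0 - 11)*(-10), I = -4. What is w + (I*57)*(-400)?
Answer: 91310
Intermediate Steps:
w = 110 (w = -11*(-10) = 110)
w + (I*57)*(-400) = 110 - 4*57*(-400) = 110 - 228*(-400) = 110 + 91200 = 91310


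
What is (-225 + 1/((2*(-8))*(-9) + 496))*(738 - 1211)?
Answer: 68111527/640 ≈ 1.0642e+5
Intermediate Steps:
(-225 + 1/((2*(-8))*(-9) + 496))*(738 - 1211) = (-225 + 1/(-16*(-9) + 496))*(-473) = (-225 + 1/(144 + 496))*(-473) = (-225 + 1/640)*(-473) = -143999/640*(-473) = 68111527/640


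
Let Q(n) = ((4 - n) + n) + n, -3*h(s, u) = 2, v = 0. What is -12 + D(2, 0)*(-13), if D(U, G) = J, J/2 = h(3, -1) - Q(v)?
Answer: 328/3 ≈ 109.33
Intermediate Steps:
h(s, u) = -⅔ (h(s, u) = -⅓*2 = -⅔)
Q(n) = 4 + n
J = -28/3 (J = 2*(-⅔ - (4 + 0)) = 2*(-⅔ - 1*4) = 2*(-⅔ - 4) = 2*(-14/3) = -28/3 ≈ -9.3333)
D(U, G) = -28/3
-12 + D(2, 0)*(-13) = -12 - 28/3*(-13) = -12 + 364/3 = 328/3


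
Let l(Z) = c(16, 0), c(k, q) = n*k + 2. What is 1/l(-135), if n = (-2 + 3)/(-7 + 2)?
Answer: -5/6 ≈ -0.83333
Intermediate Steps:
n = -1/5 (n = 1/(-5) = 1*(-1/5) = -1/5 ≈ -0.20000)
c(k, q) = 2 - k/5 (c(k, q) = -k/5 + 2 = 2 - k/5)
l(Z) = -6/5 (l(Z) = 2 - 1/5*16 = 2 - 16/5 = -6/5)
1/l(-135) = 1/(-6/5) = -5/6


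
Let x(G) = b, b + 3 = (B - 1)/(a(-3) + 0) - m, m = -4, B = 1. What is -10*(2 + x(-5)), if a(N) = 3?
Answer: -30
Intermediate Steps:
b = 1 (b = -3 + ((1 - 1)/(3 + 0) - 1*(-4)) = -3 + (0/3 + 4) = -3 + (0*(⅓) + 4) = -3 + (0 + 4) = -3 + 4 = 1)
x(G) = 1
-10*(2 + x(-5)) = -10*(2 + 1) = -10*3 = -30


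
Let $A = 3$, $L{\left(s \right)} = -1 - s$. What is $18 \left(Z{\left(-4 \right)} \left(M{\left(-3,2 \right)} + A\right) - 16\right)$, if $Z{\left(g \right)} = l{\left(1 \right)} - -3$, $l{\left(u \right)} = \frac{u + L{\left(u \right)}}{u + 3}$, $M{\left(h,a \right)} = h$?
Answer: $-288$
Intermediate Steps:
$l{\left(u \right)} = - \frac{1}{3 + u}$ ($l{\left(u \right)} = \frac{u - \left(1 + u\right)}{u + 3} = - \frac{1}{3 + u}$)
$Z{\left(g \right)} = \frac{11}{4}$ ($Z{\left(g \right)} = - \frac{1}{3 + 1} - -3 = - \frac{1}{4} + 3 = \frac{11}{4}$)
$18 \left(Z{\left(-4 \right)} \left(M{\left(-3,2 \right)} + A\right) - 16\right) = 18 \left(\frac{11 \left(-3 + 3\right)}{4} - 16\right) = 18 \left(\frac{11}{4} \cdot 0 - 16\right) = 18 \left(0 - 16\right) = 18 \left(-16\right) = -288$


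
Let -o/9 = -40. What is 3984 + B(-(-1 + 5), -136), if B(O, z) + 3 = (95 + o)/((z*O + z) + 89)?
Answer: 282716/71 ≈ 3981.9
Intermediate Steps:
o = 360 (o = -9*(-40) = 360)
B(O, z) = -3 + 455/(89 + z + O*z) (B(O, z) = -3 + (95 + 360)/((z*O + z) + 89) = -3 + 455/((O*z + z) + 89) = -3 + 455/((z + O*z) + 89) = -3 + 455/(89 + z + O*z))
3984 + B(-(-1 + 5), -136) = 3984 + (188 - 3*(-136) - 3*(-(-1 + 5))*(-136))/(89 - 136 - (-1 + 5)*(-136)) = 3984 + (188 + 408 - 3*(-1*4)*(-136))/(89 - 136 - 1*4*(-136)) = 3984 + (188 + 408 - 3*(-4)*(-136))/(89 - 136 - 4*(-136)) = 3984 + (188 + 408 - 1632)/(89 - 136 + 544) = 3984 - 1036/497 = 3984 + (1/497)*(-1036) = 3984 - 148/71 = 282716/71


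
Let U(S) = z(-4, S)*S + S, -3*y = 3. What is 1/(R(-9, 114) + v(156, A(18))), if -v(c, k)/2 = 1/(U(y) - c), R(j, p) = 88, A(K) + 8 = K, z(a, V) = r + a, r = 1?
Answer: 77/6777 ≈ 0.011362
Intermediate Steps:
y = -1 (y = -⅓*3 = -1)
z(a, V) = 1 + a
A(K) = -8 + K
U(S) = -2*S (U(S) = (1 - 4)*S + S = -3*S + S = -2*S)
v(c, k) = -2/(2 - c) (v(c, k) = -2/(-2*(-1) - c) = -2/(2 - c))
1/(R(-9, 114) + v(156, A(18))) = 1/(88 + 2/(-2 + 156)) = 1/(88 + 2/154) = 1/(88 + 2*(1/154)) = 1/(88 + 1/77) = 1/(6777/77) = 77/6777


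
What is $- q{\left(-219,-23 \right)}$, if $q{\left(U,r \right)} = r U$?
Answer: $-5037$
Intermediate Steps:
$q{\left(U,r \right)} = U r$
$- q{\left(-219,-23 \right)} = - \left(-219\right) \left(-23\right) = \left(-1\right) 5037 = -5037$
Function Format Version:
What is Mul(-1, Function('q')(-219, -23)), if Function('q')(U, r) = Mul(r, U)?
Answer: -5037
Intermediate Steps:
Function('q')(U, r) = Mul(U, r)
Mul(-1, Function('q')(-219, -23)) = Mul(-1, Mul(-219, -23)) = Mul(-1, 5037) = -5037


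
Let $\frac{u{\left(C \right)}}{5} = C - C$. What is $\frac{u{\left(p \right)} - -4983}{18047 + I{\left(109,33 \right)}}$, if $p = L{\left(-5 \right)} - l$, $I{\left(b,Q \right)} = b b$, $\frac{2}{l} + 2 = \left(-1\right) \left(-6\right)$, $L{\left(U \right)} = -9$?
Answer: $\frac{1661}{9976} \approx 0.1665$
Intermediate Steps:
$l = \frac{1}{2}$ ($l = \frac{2}{-2 - -6} = \frac{2}{-2 + 6} = \frac{2}{4} = 2 \cdot \frac{1}{4} = \frac{1}{2} \approx 0.5$)
$I{\left(b,Q \right)} = b^{2}$
$p = - \frac{19}{2}$ ($p = -9 - \frac{1}{2} = - \frac{19}{2} \approx -9.5$)
$u{\left(C \right)} = 0$ ($u{\left(C \right)} = 5 \left(C - C\right) = 5 \cdot 0 = 0$)
$\frac{u{\left(p \right)} - -4983}{18047 + I{\left(109,33 \right)}} = \frac{0 - -4983}{18047 + 109^{2}} = \frac{0 + \left(-5746 + 10729\right)}{18047 + 11881} = \frac{0 + 4983}{29928} = 4983 \cdot \frac{1}{29928} = \frac{1661}{9976}$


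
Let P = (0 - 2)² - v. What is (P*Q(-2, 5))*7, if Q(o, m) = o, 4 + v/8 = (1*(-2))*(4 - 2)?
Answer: -952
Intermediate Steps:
v = -64 (v = -32 + 8*((1*(-2))*(4 - 2)) = -32 + 8*(-2*2) = -32 + 8*(-4) = -32 - 32 = -64)
P = 68 (P = (0 - 2)² - 1*(-64) = (-2)² + 64 = 4 + 64 = 68)
(P*Q(-2, 5))*7 = (68*(-2))*7 = -136*7 = -952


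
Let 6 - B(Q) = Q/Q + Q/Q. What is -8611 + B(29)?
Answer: -8607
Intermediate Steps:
B(Q) = 4 (B(Q) = 6 - (Q/Q + Q/Q) = 6 - (1 + 1) = 6 - 1*2 = 6 - 2 = 4)
-8611 + B(29) = -8611 + 4 = -8607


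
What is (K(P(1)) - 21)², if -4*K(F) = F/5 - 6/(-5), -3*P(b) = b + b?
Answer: 101761/225 ≈ 452.27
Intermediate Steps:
P(b) = -2*b/3 (P(b) = -(b + b)/3 = -2*b/3)
K(F) = -3/10 - F/20 (K(F) = -(F/5 - 6/(-5))/4 = -(F*(⅕) - 6*(-⅕))/4 = -(F/5 + 6/5)/4 = -(6/5 + F/5)/4 = -3/10 - F/20)
(K(P(1)) - 21)² = ((-3/10 - (-1)/30) - 21)² = ((-3/10 - 1/20*(-⅔)) - 21)² = ((-3/10 + 1/30) - 21)² = (-4/15 - 21)² = (-319/15)² = 101761/225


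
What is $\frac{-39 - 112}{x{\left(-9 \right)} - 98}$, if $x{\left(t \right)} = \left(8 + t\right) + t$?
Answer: $\frac{151}{108} \approx 1.3981$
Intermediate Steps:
$x{\left(t \right)} = 8 + 2 t$
$\frac{-39 - 112}{x{\left(-9 \right)} - 98} = \frac{-39 - 112}{\left(8 + 2 \left(-9\right)\right) - 98} = - \frac{151}{\left(8 - 18\right) - 98} = - \frac{151}{-10 - 98} = - \frac{151}{-108} = \left(-151\right) \left(- \frac{1}{108}\right) = \frac{151}{108}$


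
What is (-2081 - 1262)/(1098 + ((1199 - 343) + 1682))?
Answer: -3343/3636 ≈ -0.91942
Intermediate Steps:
(-2081 - 1262)/(1098 + ((1199 - 343) + 1682)) = -3343/(1098 + (856 + 1682)) = -3343/(1098 + 2538) = -3343/3636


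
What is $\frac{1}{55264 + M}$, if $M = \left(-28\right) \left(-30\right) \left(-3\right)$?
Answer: $\frac{1}{52744} \approx 1.896 \cdot 10^{-5}$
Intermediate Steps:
$M = -2520$ ($M = 840 \left(-3\right) = -2520$)
$\frac{1}{55264 + M} = \frac{1}{55264 - 2520} = \frac{1}{52744}$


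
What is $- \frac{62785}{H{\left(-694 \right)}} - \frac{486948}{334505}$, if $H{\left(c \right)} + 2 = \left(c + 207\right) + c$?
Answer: $\frac{20425836941}{395719415} \approx 51.617$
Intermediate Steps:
$H{\left(c \right)} = 205 + 2 c$ ($H{\left(c \right)} = -2 + \left(\left(c + 207\right) + c\right) = -2 + \left(\left(207 + c\right) + c\right) = -2 + \left(207 + 2 c\right) = 205 + 2 c$)
$- \frac{62785}{H{\left(-694 \right)}} - \frac{486948}{334505} = - \frac{62785}{205 + 2 \left(-694\right)} - \frac{486948}{334505} = - \frac{62785}{205 - 1388} - \frac{486948}{334505} = - \frac{62785}{-1183} - \frac{486948}{334505} = \left(-62785\right) \left(- \frac{1}{1183}\right) - \frac{486948}{334505} = \frac{62785}{1183} - \frac{486948}{334505} = \frac{20425836941}{395719415}$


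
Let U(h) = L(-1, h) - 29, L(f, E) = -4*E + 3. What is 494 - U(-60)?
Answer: 280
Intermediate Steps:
L(f, E) = 3 - 4*E
U(h) = -26 - 4*h (U(h) = (3 - 4*h) - 29 = -26 - 4*h)
494 - U(-60) = 494 - (-26 - 4*(-60)) = 494 - (-26 + 240) = 494 - 1*214 = 494 - 214 = 280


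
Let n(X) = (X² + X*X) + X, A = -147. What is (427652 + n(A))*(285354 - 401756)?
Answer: -54793098646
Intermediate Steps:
n(X) = X + 2*X² (n(X) = (X² + X²) + X = 2*X² + X = X + 2*X²)
(427652 + n(A))*(285354 - 401756) = (427652 - 147*(1 + 2*(-147)))*(285354 - 401756) = (427652 - 147*(1 - 294))*(-116402) = (427652 - 147*(-293))*(-116402) = (427652 + 43071)*(-116402) = 470723*(-116402) = -54793098646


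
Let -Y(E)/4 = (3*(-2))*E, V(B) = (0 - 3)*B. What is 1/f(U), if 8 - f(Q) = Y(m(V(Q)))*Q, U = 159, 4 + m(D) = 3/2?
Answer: 1/9548 ≈ 0.00010473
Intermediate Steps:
V(B) = -3*B
m(D) = -5/2 (m(D) = -4 + 3/2 = -5/2)
Y(E) = 24*E (Y(E) = -4*3*(-2)*E = -(-24)*E = 24*E)
f(Q) = 8 + 60*Q (f(Q) = 8 - 24*(-5/2)*Q = 8 - (-60)*Q = 8 + 60*Q)
1/f(U) = 1/(8 + 60*159) = 1/(8 + 9540) = 1/9548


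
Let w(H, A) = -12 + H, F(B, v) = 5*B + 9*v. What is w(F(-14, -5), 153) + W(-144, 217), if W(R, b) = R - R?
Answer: -127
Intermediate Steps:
W(R, b) = 0
w(F(-14, -5), 153) + W(-144, 217) = (-12 + (5*(-14) + 9*(-5))) + 0 = (-12 + (-70 - 45)) + 0 = (-12 - 115) + 0 = -127 + 0 = -127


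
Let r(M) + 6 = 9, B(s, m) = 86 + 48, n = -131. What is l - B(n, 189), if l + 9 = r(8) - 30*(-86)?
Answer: 2440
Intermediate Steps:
B(s, m) = 134
r(M) = 3 (r(M) = -6 + 9 = 3)
l = 2574 (l = -9 + (3 - 30*(-86)) = -9 + (3 + 2580) = -9 + 2583 = 2574)
l - B(n, 189) = 2574 - 1*134 = 2574 - 134 = 2440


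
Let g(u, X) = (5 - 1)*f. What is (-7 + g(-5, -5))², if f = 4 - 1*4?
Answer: 49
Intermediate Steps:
f = 0 (f = 4 - 4 = 0)
g(u, X) = 0 (g(u, X) = (5 - 1)*0 = 4*0 = 0)
(-7 + g(-5, -5))² = (-7 + 0)² = (-7)² = 49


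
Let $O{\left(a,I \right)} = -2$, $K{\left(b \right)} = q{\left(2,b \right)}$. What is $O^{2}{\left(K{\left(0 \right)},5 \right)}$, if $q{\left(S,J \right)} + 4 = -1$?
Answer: $4$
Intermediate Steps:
$q{\left(S,J \right)} = -5$ ($q{\left(S,J \right)} = -4 - 1 = -5$)
$K{\left(b \right)} = -5$
$O^{2}{\left(K{\left(0 \right)},5 \right)} = \left(-2\right)^{2} = 4$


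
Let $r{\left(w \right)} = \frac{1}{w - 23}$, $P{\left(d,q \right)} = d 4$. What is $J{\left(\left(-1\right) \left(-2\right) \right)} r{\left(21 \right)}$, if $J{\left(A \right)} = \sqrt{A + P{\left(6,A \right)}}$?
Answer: $- \frac{\sqrt{26}}{2} \approx -2.5495$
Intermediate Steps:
$P{\left(d,q \right)} = 4 d$
$J{\left(A \right)} = \sqrt{24 + A}$ ($J{\left(A \right)} = \sqrt{A + 4 \cdot 6} = \sqrt{A + 24} = \sqrt{24 + A}$)
$r{\left(w \right)} = \frac{1}{-23 + w}$
$J{\left(\left(-1\right) \left(-2\right) \right)} r{\left(21 \right)} = \frac{\sqrt{24 - -2}}{-23 + 21} = \frac{\sqrt{24 + 2}}{-2} = \sqrt{26} \left(- \frac{1}{2}\right) = - \frac{\sqrt{26}}{2}$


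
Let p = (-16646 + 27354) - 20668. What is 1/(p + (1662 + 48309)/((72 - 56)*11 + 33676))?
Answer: -11284/112371983 ≈ -0.00010042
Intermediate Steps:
p = -9960 (p = 10708 - 20668 = -9960)
1/(p + (1662 + 48309)/((72 - 56)*11 + 33676)) = 1/(-9960 + (1662 + 48309)/((72 - 56)*11 + 33676)) = 1/(-9960 + 49971/(16*11 + 33676)) = 1/(-9960 + 49971/(176 + 33676)) = 1/(-9960 + 49971/33852) = 1/(-9960 + 49971*(1/33852)) = 1/(-9960 + 16657/11284) = 1/(-112371983/11284) = -11284/112371983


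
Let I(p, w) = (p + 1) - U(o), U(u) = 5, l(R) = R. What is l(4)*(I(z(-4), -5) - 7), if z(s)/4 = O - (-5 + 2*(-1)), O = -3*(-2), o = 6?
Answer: 164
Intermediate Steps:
O = 6
z(s) = 52 (z(s) = 4*(6 - (-5 + 2*(-1))) = 4*(6 - (-5 - 2)) = 4*(6 - 1*(-7)) = 4*(6 + 7) = 4*13 = 52)
I(p, w) = -4 + p (I(p, w) = (p + 1) - 1*5 = (1 + p) - 5 = -4 + p)
l(4)*(I(z(-4), -5) - 7) = 4*((-4 + 52) - 7) = 4*(48 - 7) = 4*41 = 164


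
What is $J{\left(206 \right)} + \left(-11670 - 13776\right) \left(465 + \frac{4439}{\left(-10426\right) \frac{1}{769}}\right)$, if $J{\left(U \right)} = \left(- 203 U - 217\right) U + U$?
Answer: $- \frac{63390518629}{5213} \approx -1.216 \cdot 10^{7}$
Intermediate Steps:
$J{\left(U \right)} = U + U \left(-217 - 203 U\right)$ ($J{\left(U \right)} = \left(-217 - 203 U\right) U + U = U \left(-217 - 203 U\right) + U = U + U \left(-217 - 203 U\right)$)
$J{\left(206 \right)} + \left(-11670 - 13776\right) \left(465 + \frac{4439}{\left(-10426\right) \frac{1}{769}}\right) = \left(-1\right) 206 \left(216 + 203 \cdot 206\right) + \left(-11670 - 13776\right) \left(465 + \frac{4439}{\left(-10426\right) \frac{1}{769}}\right) = \left(-1\right) 206 \left(216 + 41818\right) - 25446 \left(465 + \frac{4439}{\left(-10426\right) \frac{1}{769}}\right) = \left(-1\right) 206 \cdot 42034 - 25446 \left(465 + \frac{4439}{- \frac{10426}{769}}\right) = -8659004 - 25446 \left(465 + 4439 \left(- \frac{769}{10426}\right)\right) = -8659004 - 25446 \left(465 - \frac{3413591}{10426}\right) = -8659004 - \frac{18251130777}{5213} = - \frac{63390518629}{5213}$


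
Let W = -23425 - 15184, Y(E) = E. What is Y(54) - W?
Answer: 38663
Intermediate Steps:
W = -38609
Y(54) - W = 54 - 1*(-38609) = 54 + 38609 = 38663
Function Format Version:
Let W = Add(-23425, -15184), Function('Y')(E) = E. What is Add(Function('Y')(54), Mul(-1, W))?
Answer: 38663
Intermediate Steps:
W = -38609
Add(Function('Y')(54), Mul(-1, W)) = Add(54, Mul(-1, -38609)) = Add(54, 38609) = 38663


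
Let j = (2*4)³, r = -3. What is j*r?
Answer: -1536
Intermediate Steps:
j = 512 (j = 8³ = 512)
j*r = 512*(-3) = -1536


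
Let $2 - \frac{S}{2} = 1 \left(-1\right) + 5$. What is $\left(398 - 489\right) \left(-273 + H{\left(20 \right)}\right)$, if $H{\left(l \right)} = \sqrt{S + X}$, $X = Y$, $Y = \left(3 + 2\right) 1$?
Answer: $24752$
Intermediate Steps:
$Y = 5$ ($Y = 5 \cdot 1 = 5$)
$S = -4$ ($S = 4 - 2 \left(1 \left(-1\right) + 5\right) = 4 - 2 \left(-1 + 5\right) = 4 - 8 = -4$)
$X = 5$
$H{\left(l \right)} = 1$ ($H{\left(l \right)} = \sqrt{-4 + 5} = \sqrt{1} = 1$)
$\left(398 - 489\right) \left(-273 + H{\left(20 \right)}\right) = \left(398 - 489\right) \left(-273 + 1\right) = \left(-91\right) \left(-272\right) = 24752$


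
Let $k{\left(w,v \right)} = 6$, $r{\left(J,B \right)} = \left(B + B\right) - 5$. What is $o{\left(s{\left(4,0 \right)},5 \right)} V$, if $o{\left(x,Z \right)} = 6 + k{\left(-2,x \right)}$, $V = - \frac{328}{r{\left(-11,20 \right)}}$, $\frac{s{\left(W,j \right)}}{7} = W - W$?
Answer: $- \frac{3936}{35} \approx -112.46$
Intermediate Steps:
$r{\left(J,B \right)} = -5 + 2 B$ ($r{\left(J,B \right)} = 2 B - 5 = -5 + 2 B$)
$s{\left(W,j \right)} = 0$ ($s{\left(W,j \right)} = 7 \left(W - W\right) = 7 \cdot 0 = 0$)
$V = - \frac{328}{35}$ ($V = - \frac{328}{-5 + 2 \cdot 20} = - \frac{328}{-5 + 40} = - \frac{328}{35} \approx -9.3714$)
$o{\left(x,Z \right)} = 12$ ($o{\left(x,Z \right)} = 6 + 6 = 12$)
$o{\left(s{\left(4,0 \right)},5 \right)} V = 12 \left(- \frac{328}{35}\right) = - \frac{3936}{35}$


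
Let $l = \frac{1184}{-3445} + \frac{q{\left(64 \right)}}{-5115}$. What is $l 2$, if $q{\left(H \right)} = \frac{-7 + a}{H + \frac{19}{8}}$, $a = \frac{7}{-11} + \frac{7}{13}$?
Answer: $- \frac{14148751504}{20585056635} \approx -0.68733$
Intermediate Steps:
$a = - \frac{14}{143}$ ($a = 7 \left(- \frac{1}{11}\right) + 7 \cdot \frac{1}{13} = - \frac{7}{11} + \frac{7}{13} = - \frac{14}{143} \approx -0.097902$)
$q{\left(H \right)} = - \frac{1015}{143 \left(\frac{19}{8} + H\right)}$ ($q{\left(H \right)} = \frac{-7 - \frac{14}{143}}{H + \frac{19}{8}} = - \frac{1015}{143 \left(H + 19 \cdot \frac{1}{8}\right)} = - \frac{1015}{143 \left(H + \frac{19}{8}\right)} = - \frac{1015}{143 \left(\frac{19}{8} + H\right)}$)
$l = - \frac{7074375752}{20585056635}$ ($l = \frac{1184}{-3445} + \frac{\left(-8120\right) \frac{1}{2717 + 1144 \cdot 64}}{-5115} = 1184 \left(- \frac{1}{3445}\right) + - \frac{8120}{2717 + 73216} \left(- \frac{1}{5115}\right) = - \frac{1184}{3445} + - \frac{8120}{75933} \left(- \frac{1}{5115}\right) = - \frac{1184}{3445} + \left(-8120\right) \frac{1}{75933} \left(- \frac{1}{5115}\right) = - \frac{1184}{3445} - - \frac{1624}{77679459} = - \frac{1184}{3445} + \frac{1624}{77679459} = - \frac{7074375752}{20585056635} \approx -0.34367$)
$l 2 = \left(- \frac{7074375752}{20585056635}\right) 2 = - \frac{14148751504}{20585056635}$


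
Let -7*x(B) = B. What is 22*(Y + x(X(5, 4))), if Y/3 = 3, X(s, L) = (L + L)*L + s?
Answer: 572/7 ≈ 81.714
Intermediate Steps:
X(s, L) = s + 2*L**2 (X(s, L) = (2*L)*L + s = 2*L**2 + s = s + 2*L**2)
Y = 9 (Y = 3*3 = 9)
x(B) = -B/7
22*(Y + x(X(5, 4))) = 22*(9 - (5 + 2*4**2)/7) = 22*(9 - (5 + 2*16)/7) = 22*(9 - (5 + 32)/7) = 22*(9 - 1/7*37) = 22*(9 - 37/7) = 22*(26/7) = 572/7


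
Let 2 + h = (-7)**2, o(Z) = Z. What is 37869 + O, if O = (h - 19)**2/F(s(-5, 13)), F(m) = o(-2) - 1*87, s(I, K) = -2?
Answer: 3369557/89 ≈ 37860.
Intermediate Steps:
h = 47 (h = -2 + (-7)**2 = -2 + 49 = 47)
F(m) = -89 (F(m) = -2 - 1*87 = -2 - 87 = -89)
O = -784/89 (O = (47 - 19)**2/(-89) = 28**2*(-1/89) = 784*(-1/89) = -784/89 ≈ -8.8090)
37869 + O = 37869 - 784/89 = 3369557/89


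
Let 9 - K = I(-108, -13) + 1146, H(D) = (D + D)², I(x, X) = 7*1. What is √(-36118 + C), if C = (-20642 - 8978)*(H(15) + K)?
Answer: 3*√799018 ≈ 2681.6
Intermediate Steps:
I(x, X) = 7
H(D) = 4*D² (H(D) = (2*D)² = 4*D²)
K = -1144 (K = 9 - (7 + 1146) = 9 - 1*1153 = 9 - 1153 = -1144)
C = 7227280 (C = (-20642 - 8978)*(4*15² - 1144) = -29620*(4*225 - 1144) = -29620*(900 - 1144) = -29620*(-244) = 7227280)
√(-36118 + C) = √(-36118 + 7227280) = √7191162 = 3*√799018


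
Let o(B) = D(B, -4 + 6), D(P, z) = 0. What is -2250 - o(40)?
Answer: -2250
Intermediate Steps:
o(B) = 0
-2250 - o(40) = -2250 - 1*0 = -2250 + 0 = -2250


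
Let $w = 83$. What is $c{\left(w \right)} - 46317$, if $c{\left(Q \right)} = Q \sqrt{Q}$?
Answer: $-46317 + 83 \sqrt{83} \approx -45561.0$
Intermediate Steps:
$c{\left(Q \right)} = Q^{\frac{3}{2}}$
$c{\left(w \right)} - 46317 = 83^{\frac{3}{2}} - 46317 = 83 \sqrt{83} - 46317 = -46317 + 83 \sqrt{83}$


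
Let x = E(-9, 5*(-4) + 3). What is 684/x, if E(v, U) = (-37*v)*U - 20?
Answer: -36/299 ≈ -0.12040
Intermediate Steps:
E(v, U) = -20 - 37*U*v (E(v, U) = -37*U*v - 20 = -20 - 37*U*v)
x = -5681 (x = -20 - 37*(5*(-4) + 3)*(-9) = -20 - 37*(-20 + 3)*(-9) = -20 - 37*(-17)*(-9) = -20 - 5661 = -5681)
684/x = 684/(-5681) = 684*(-1/5681) = -36/299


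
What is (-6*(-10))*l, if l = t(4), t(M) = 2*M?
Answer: 480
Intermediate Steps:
l = 8 (l = 2*4 = 8)
(-6*(-10))*l = -6*(-10)*8 = 60*8 = 480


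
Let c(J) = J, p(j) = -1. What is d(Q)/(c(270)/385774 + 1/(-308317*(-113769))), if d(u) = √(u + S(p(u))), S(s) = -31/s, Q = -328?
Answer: 20297643736780953*I*√33/4735383957242 ≈ 24623.0*I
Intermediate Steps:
d(u) = √(31 + u) (d(u) = √(u - 31/(-1)) = √(u - 31*(-1)) = √(u + 31) = √(31 + u))
d(Q)/(c(270)/385774 + 1/(-308317*(-113769))) = √(31 - 328)/(270/385774 + 1/(-308317*(-113769))) = √(-297)/(270*(1/385774) - 1/308317*(-1/113769)) = (3*I*√33)/(135/192887 + 1/35076916773) = (3*I*√33)/(4735383957242/6765881245593651) = (3*I*√33)*(6765881245593651/4735383957242) = 20297643736780953*I*√33/4735383957242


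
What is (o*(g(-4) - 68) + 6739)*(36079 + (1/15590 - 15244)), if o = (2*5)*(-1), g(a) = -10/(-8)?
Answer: 4811523864263/31180 ≈ 1.5431e+8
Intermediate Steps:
g(a) = 5/4 (g(a) = -10*(-⅛) = 5/4)
o = -10 (o = 10*(-1) = -10)
(o*(g(-4) - 68) + 6739)*(36079 + (1/15590 - 15244)) = (-10*(5/4 - 68) + 6739)*(36079 + (1/15590 - 15244)) = (-10*(-267/4) + 6739)*(36079 + (1/15590 - 15244)) = (1335/2 + 6739)*(36079 - 237653959/15590) = (14813/2)*(324817651/15590) = 4811523864263/31180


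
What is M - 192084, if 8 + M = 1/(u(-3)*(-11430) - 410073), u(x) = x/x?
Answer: -80967354277/421503 ≈ -1.9209e+5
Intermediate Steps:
u(x) = 1
M = -3372025/421503 (M = -8 + 1/(1*(-11430) - 410073) = -8 + 1/(-11430 - 410073) = -8 + 1/(-421503) = -8 - 1/421503 = -3372025/421503 ≈ -8.0000)
M - 192084 = -3372025/421503 - 192084 = -80967354277/421503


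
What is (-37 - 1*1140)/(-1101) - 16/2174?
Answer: 1270591/1196787 ≈ 1.0617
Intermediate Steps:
(-37 - 1*1140)/(-1101) - 16/2174 = (-37 - 1140)*(-1/1101) - 16*1/2174 = -1177*(-1/1101) - 8/1087 = 1177/1101 - 8/1087 = 1270591/1196787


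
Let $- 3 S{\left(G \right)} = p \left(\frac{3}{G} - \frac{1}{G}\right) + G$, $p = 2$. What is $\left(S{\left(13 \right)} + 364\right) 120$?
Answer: $\frac{560920}{13} \approx 43148.0$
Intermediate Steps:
$S{\left(G \right)} = - \frac{4}{3 G} - \frac{G}{3}$ ($S{\left(G \right)} = - \frac{2 \left(\frac{3}{G} - \frac{1}{G}\right) + G}{3} = - \frac{2 \frac{2}{G} + G}{3} = - \frac{\frac{4}{G} + G}{3} = - \frac{G + \frac{4}{G}}{3} = - \frac{4}{3 G} - \frac{G}{3}$)
$\left(S{\left(13 \right)} + 364\right) 120 = \left(\frac{-4 - 13^{2}}{3 \cdot 13} + 364\right) 120 = \left(\frac{1}{3} \cdot \frac{1}{13} \left(-4 - 169\right) + 364\right) 120 = \left(\frac{1}{3} \cdot \frac{1}{13} \left(-173\right) + 364\right) 120 = \left(- \frac{173}{39} + 364\right) 120 = \frac{14023}{39} \cdot 120 = \frac{560920}{13}$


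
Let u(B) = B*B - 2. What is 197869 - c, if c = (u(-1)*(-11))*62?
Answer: 197187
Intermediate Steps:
u(B) = -2 + B**2 (u(B) = B**2 - 2 = -2 + B**2)
c = 682 (c = ((-2 + (-1)**2)*(-11))*62 = ((-2 + 1)*(-11))*62 = -1*(-11)*62 = 11*62 = 682)
197869 - c = 197869 - 1*682 = 197869 - 682 = 197187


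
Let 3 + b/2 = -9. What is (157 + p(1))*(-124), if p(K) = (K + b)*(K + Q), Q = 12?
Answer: 17608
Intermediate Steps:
b = -24 (b = -6 + 2*(-9) = -6 - 18 = -24)
p(K) = (-24 + K)*(12 + K) (p(K) = (K - 24)*(K + 12) = (-24 + K)*(12 + K))
(157 + p(1))*(-124) = (157 + (-288 + 1² - 12*1))*(-124) = (157 + (-288 + 1 - 12))*(-124) = (157 - 299)*(-124) = -142*(-124) = 17608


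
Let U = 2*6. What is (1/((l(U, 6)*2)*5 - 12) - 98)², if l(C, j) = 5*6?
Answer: 796537729/82944 ≈ 9603.3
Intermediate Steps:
U = 12
l(C, j) = 30
(1/((l(U, 6)*2)*5 - 12) - 98)² = (1/((30*2)*5 - 12) - 98)² = (1/(60*5 - 12) - 98)² = (1/(300 - 12) - 98)² = (1/288 - 98)² = (-28223/288)² = 796537729/82944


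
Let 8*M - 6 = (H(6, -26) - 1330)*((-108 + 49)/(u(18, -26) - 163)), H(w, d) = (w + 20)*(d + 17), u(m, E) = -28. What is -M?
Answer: 45565/764 ≈ 59.640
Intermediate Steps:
H(w, d) = (17 + d)*(20 + w) (H(w, d) = (20 + w)*(17 + d) = (17 + d)*(20 + w))
M = -45565/764 (M = ¾ + (((340 + 17*6 + 20*(-26) - 26*6) - 1330)*((-108 + 49)/(-28 - 163)))/8 = ¾ + (((340 + 102 - 520 - 156) - 1330)*(-59/(-191)))/8 = ¾ + ((-234 - 1330)*(-59*(-1/191)))/8 = ¾ + (-1564*59/191)/8 = ¾ + (⅛)*(-92276/191) = ¾ - 23069/382 = -45565/764 ≈ -59.640)
-M = -1*(-45565/764) = 45565/764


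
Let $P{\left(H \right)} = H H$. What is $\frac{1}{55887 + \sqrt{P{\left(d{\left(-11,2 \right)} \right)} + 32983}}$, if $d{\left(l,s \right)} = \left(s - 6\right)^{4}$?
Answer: $\frac{55887}{3123258250} - \frac{\sqrt{98519}}{3123258250} \approx 1.7793 \cdot 10^{-5}$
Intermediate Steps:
$d{\left(l,s \right)} = \left(-6 + s\right)^{4}$ ($d{\left(l,s \right)} = \left(s - 6\right)^{4} = \left(-6 + s\right)^{4}$)
$P{\left(H \right)} = H^{2}$
$\frac{1}{55887 + \sqrt{P{\left(d{\left(-11,2 \right)} \right)} + 32983}} = \frac{1}{55887 + \sqrt{\left(\left(-6 + 2\right)^{4}\right)^{2} + 32983}} = \frac{1}{55887 + \sqrt{\left(\left(-4\right)^{4}\right)^{2} + 32983}} = \frac{1}{55887 + \sqrt{256^{2} + 32983}} = \frac{1}{55887 + \sqrt{65536 + 32983}} = \frac{1}{55887 + \sqrt{98519}}$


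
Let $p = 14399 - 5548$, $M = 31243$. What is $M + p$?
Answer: $40094$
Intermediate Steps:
$p = 8851$ ($p = 14399 - 5548 = 8851$)
$M + p = 31243 + 8851 = 40094$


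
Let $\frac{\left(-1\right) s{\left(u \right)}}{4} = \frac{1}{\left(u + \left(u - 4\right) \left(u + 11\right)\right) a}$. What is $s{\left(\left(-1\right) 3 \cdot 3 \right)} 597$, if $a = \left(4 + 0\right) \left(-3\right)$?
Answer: $- \frac{199}{35} \approx -5.6857$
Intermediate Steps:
$a = -12$ ($a = 4 \left(-3\right) = -12$)
$s{\left(u \right)} = \frac{1}{3 \left(u + \left(-4 + u\right) \left(11 + u\right)\right)}$ ($s{\left(u \right)} = - 4 \frac{1}{\left(u + \left(u - 4\right) \left(u + 11\right)\right) \left(-12\right)} = - 4 \frac{1}{u + \left(-4 + u\right) \left(11 + u\right)} \left(- \frac{1}{12}\right) = - 4 \left(- \frac{1}{12 \left(u + \left(-4 + u\right) \left(11 + u\right)\right)}\right) = \frac{1}{3 \left(u + \left(-4 + u\right) \left(11 + u\right)\right)}$)
$s{\left(\left(-1\right) 3 \cdot 3 \right)} 597 = \frac{1}{3 \left(-44 + \left(\left(-1\right) 3 \cdot 3\right)^{2} + 8 \left(-1\right) 3 \cdot 3\right)} 597 = \frac{1}{3 \left(-44 + \left(\left(-3\right) 3\right)^{2} + 8 \left(\left(-3\right) 3\right)\right)} 597 = \frac{1}{3 \left(-44 + \left(-9\right)^{2} + 8 \left(-9\right)\right)} 597 = \frac{1}{3 \left(-44 + 81 - 72\right)} 597 = \frac{1}{3 \left(-35\right)} 597 = \frac{1}{3} \left(- \frac{1}{35}\right) 597 = \left(- \frac{1}{105}\right) 597 = - \frac{199}{35}$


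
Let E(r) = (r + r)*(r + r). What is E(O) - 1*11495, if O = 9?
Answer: -11171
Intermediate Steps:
E(r) = 4*r**2 (E(r) = (2*r)*(2*r) = 4*r**2)
E(O) - 1*11495 = 4*9**2 - 1*11495 = 4*81 - 11495 = 324 - 11495 = -11171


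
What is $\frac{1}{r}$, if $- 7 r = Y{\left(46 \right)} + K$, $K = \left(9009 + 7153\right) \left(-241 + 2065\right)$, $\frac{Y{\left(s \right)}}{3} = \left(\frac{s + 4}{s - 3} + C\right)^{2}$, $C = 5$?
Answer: $- \frac{12943}{54507783987} \approx -2.3745 \cdot 10^{-7}$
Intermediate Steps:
$Y{\left(s \right)} = 3 \left(5 + \frac{4 + s}{-3 + s}\right)^{2}$ ($Y{\left(s \right)} = 3 \left(\frac{s + 4}{s - 3} + 5\right)^{2} = 3 \left(\frac{4 + s}{-3 + s} + 5\right)^{2} = 3 \left(5 + \frac{4 + s}{-3 + s}\right)^{2}$)
$K = 29479488$ ($K = 16162 \cdot 1824 = 29479488$)
$r = - \frac{54507783987}{12943}$ ($r = - \frac{\frac{3 \left(-11 + 6 \cdot 46\right)^{2}}{\left(-3 + 46\right)^{2}} + 29479488}{7} = - \frac{\frac{3 \left(-11 + 276\right)^{2}}{1849} + 29479488}{7} = - \frac{3 \cdot 265^{2} \cdot \frac{1}{1849} + 29479488}{7} = - \frac{3 \cdot 70225 \cdot \frac{1}{1849} + 29479488}{7} = - \frac{\frac{210675}{1849} + 29479488}{7} = \left(- \frac{1}{7}\right) \frac{54507783987}{1849} = - \frac{54507783987}{12943} \approx -4.2114 \cdot 10^{6}$)
$\frac{1}{r} = \frac{1}{- \frac{54507783987}{12943}} = - \frac{12943}{54507783987}$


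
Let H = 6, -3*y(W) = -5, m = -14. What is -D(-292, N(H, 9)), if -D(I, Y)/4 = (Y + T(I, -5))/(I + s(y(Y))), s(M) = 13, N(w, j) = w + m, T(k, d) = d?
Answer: 52/279 ≈ 0.18638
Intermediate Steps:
y(W) = 5/3 (y(W) = -⅓*(-5) = 5/3)
N(w, j) = -14 + w (N(w, j) = w - 14 = -14 + w)
D(I, Y) = -4*(-5 + Y)/(13 + I) (D(I, Y) = -4*(Y - 5)/(I + 13) = -4*(-5 + Y)/(13 + I))
-D(-292, N(H, 9)) = -4*(5 - (-14 + 6))/(13 - 292) = -4*(5 - 1*(-8))/(-279) = -4*(-1)*(5 + 8)/279 = -4*(-1)*13/279 = -1*(-52/279) = 52/279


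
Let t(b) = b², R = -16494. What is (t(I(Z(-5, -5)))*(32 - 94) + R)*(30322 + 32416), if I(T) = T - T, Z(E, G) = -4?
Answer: -1034800572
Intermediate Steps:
I(T) = 0
(t(I(Z(-5, -5)))*(32 - 94) + R)*(30322 + 32416) = (0²*(32 - 94) - 16494)*(30322 + 32416) = (0*(-62) - 16494)*62738 = (0 - 16494)*62738 = -16494*62738 = -1034800572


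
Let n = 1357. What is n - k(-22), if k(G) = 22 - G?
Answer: 1313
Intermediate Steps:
n - k(-22) = 1357 - (22 - 1*(-22)) = 1357 - (22 + 22) = 1357 - 1*44 = 1357 - 44 = 1313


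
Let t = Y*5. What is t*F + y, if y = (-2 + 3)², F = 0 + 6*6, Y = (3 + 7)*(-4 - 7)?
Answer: -19799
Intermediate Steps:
Y = -110 (Y = 10*(-11) = -110)
F = 36 (F = 0 + 36 = 36)
t = -550 (t = -110*5 = -550)
y = 1 (y = 1² = 1)
t*F + y = -550*36 + 1 = -19800 + 1 = -19799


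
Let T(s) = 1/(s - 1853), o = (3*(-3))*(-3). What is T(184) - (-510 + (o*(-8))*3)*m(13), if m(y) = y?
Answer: 25125125/1669 ≈ 15054.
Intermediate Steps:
o = 27 (o = -9*(-3) = 27)
T(s) = 1/(-1853 + s)
T(184) - (-510 + (o*(-8))*3)*m(13) = 1/(-1853 + 184) - (-510 + (27*(-8))*3)*13 = 1/(-1669) - (-510 - 216*3)*13 = -1/1669 - (-510 - 648)*13 = -1/1669 - (-1158)*13 = -1/1669 - 1*(-15054) = -1/1669 + 15054 = 25125125/1669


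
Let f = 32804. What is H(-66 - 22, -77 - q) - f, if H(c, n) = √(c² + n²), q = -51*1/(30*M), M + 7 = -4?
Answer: -32804 + √165731569/110 ≈ -32687.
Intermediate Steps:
M = -11 (M = -7 - 4 = -11)
q = 17/110 (q = -51/((5*(-11))*6) = -51/((-55*6)) = -51/(-330) = -51*(-1/330) = 17/110 ≈ 0.15455)
H(-66 - 22, -77 - q) - f = √((-66 - 22)² + (-77 - 1*17/110)²) - 1*32804 = √((-88)² + (-77 - 17/110)²) - 32804 = √(7744 + (-8487/110)²) - 32804 = √(7744 + 72029169/12100) - 32804 = √(165731569/12100) - 32804 = √165731569/110 - 32804 = -32804 + √165731569/110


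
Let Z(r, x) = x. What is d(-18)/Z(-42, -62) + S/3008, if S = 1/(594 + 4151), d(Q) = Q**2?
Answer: -2312219489/442461760 ≈ -5.2258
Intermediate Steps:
S = 1/4745 ≈ 0.00021075
d(-18)/Z(-42, -62) + S/3008 = (-18)**2/(-62) + (1/4745)/3008 = 324*(-1/62) + (1/4745)*(1/3008) = -162/31 + 1/14272960 = -2312219489/442461760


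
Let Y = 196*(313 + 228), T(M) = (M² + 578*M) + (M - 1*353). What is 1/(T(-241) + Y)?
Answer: 1/24225 ≈ 4.1280e-5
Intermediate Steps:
T(M) = -353 + M² + 579*M (T(M) = (M² + 578*M) + (M - 353) = (M² + 578*M) + (-353 + M) = -353 + M² + 579*M)
Y = 106036 (Y = 196*541 = 106036)
1/(T(-241) + Y) = 1/((-353 + (-241)² + 579*(-241)) + 106036) = 1/((-353 + 58081 - 139539) + 106036) = 1/(-81811 + 106036) = 1/24225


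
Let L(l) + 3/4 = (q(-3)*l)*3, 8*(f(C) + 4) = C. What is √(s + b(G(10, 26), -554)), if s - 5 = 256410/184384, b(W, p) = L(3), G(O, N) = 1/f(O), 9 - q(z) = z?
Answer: √60367073834/23048 ≈ 10.660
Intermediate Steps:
q(z) = 9 - z
f(C) = -4 + C/8
L(l) = -¾ + 36*l (L(l) = -¾ + ((9 - 1*(-3))*l)*3 = -¾ + ((9 + 3)*l)*3 = -¾ + (12*l)*3 = -¾ + 36*l)
G(O, N) = 1/(-4 + O/8)
b(W, p) = 429/4 (b(W, p) = -¾ + 36*3 = -¾ + 108 = 429/4)
s = 589165/92192 (s = 5 + 256410/184384 = 5 + 256410*(1/184384) = 5 + 128205/92192 = 589165/92192 ≈ 6.3906)
√(s + b(G(10, 26), -554)) = √(589165/92192 + 429/4) = √(10476757/92192) = √60367073834/23048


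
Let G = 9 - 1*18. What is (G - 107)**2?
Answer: 13456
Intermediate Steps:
G = -9 (G = 9 - 18 = -9)
(G - 107)**2 = (-9 - 107)**2 = (-116)**2 = 13456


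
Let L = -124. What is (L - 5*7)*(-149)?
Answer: 23691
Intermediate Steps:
(L - 5*7)*(-149) = (-124 - 5*7)*(-149) = (-124 - 35)*(-149) = -159*(-149) = 23691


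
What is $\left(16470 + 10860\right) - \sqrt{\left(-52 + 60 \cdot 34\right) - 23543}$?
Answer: $27330 - 3 i \sqrt{2395} \approx 27330.0 - 146.82 i$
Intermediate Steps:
$\left(16470 + 10860\right) - \sqrt{\left(-52 + 60 \cdot 34\right) - 23543} = 27330 - \sqrt{\left(-52 + 2040\right) - 23543} = 27330 - \sqrt{1988 - 23543} = 27330 - \sqrt{-21555} = 27330 - 3 i \sqrt{2395}$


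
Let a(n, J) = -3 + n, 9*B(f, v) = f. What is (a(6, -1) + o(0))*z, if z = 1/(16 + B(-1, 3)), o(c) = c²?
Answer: 27/143 ≈ 0.18881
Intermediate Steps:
B(f, v) = f/9
z = 9/143 (z = 1/(16 + (⅑)*(-1)) = 1/(16 - ⅑) = 1/(143/9) = 9/143 ≈ 0.062937)
(a(6, -1) + o(0))*z = ((-3 + 6) + 0²)*(9/143) = (3 + 0)*(9/143) = 3*(9/143) = 27/143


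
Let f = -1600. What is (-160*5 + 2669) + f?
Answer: 269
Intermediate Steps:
(-160*5 + 2669) + f = (-160*5 + 2669) - 1600 = (-800 + 2669) - 1600 = 1869 - 1600 = 269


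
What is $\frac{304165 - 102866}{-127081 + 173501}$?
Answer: $\frac{201299}{46420} \approx 4.3365$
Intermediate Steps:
$\frac{304165 - 102866}{-127081 + 173501} = \frac{201299}{46420}$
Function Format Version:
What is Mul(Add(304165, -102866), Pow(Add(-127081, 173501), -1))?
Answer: Rational(201299, 46420) ≈ 4.3365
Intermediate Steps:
Mul(Add(304165, -102866), Pow(Add(-127081, 173501), -1)) = Mul(201299, Pow(46420, -1)) = Mul(201299, Rational(1, 46420)) = Rational(201299, 46420)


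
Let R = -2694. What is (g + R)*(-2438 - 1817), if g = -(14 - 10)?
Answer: 11479990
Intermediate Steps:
g = -4 (g = -1*4 = -4)
(g + R)*(-2438 - 1817) = (-4 - 2694)*(-2438 - 1817) = -2698*(-4255) = 11479990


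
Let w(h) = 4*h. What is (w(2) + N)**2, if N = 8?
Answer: 256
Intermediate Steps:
(w(2) + N)**2 = (4*2 + 8)**2 = (8 + 8)**2 = 16**2 = 256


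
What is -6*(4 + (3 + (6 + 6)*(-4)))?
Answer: 246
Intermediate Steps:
-6*(4 + (3 + (6 + 6)*(-4))) = -6*(4 + (3 + 12*(-4))) = -6*(4 + (3 - 48)) = -6*(4 - 45) = -6*(-41) = 246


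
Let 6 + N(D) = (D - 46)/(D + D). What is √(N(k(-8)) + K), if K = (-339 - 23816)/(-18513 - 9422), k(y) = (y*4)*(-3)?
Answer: I*√87648666042/134088 ≈ 2.2079*I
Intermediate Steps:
k(y) = -12*y (k(y) = (4*y)*(-3) = -12*y)
K = 4831/5587 (K = -24155/(-27935) = -24155*(-1/27935) = 4831/5587 ≈ 0.86469)
N(D) = -6 + (-46 + D)/(2*D) (N(D) = -6 + (D - 46)/(D + D) = -6 + (-46 + D)/((2*D)) = -6 + (-46 + D)*(1/(2*D)) = -6 + (-46 + D)/(2*D))
√(N(k(-8)) + K) = √((-11/2 - 23/((-12*(-8)))) + 4831/5587) = √((-11/2 - 23/96) + 4831/5587) = √(-551/96 + 4831/5587) = √(-2614661/536352) = I*√87648666042/134088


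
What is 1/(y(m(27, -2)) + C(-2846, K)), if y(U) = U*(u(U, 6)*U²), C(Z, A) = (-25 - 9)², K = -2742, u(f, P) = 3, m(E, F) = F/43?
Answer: 79507/91910068 ≈ 0.00086505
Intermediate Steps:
m(E, F) = F/43 (m(E, F) = F*(1/43) = F/43)
C(Z, A) = 1156 (C(Z, A) = (-34)² = 1156)
y(U) = 3*U³ (y(U) = U*(3*U²) = 3*U³)
1/(y(m(27, -2)) + C(-2846, K)) = 1/(3*((1/43)*(-2))³ + 1156) = 1/(3*(-2/43)³ + 1156) = 1/(3*(-8/79507) + 1156) = 1/(-24/79507 + 1156) = 1/(91910068/79507) = 79507/91910068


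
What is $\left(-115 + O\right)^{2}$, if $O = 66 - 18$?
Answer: $4489$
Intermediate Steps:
$O = 48$
$\left(-115 + O\right)^{2} = \left(-115 + 48\right)^{2} = \left(-67\right)^{2} = 4489$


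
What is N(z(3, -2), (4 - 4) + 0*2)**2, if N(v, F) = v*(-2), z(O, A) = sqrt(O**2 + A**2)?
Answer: 52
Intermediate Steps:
z(O, A) = sqrt(A**2 + O**2)
N(v, F) = -2*v
N(z(3, -2), (4 - 4) + 0*2)**2 = (-2*sqrt((-2)**2 + 3**2))**2 = (-2*sqrt(4 + 9))**2 = (-2*sqrt(13))**2 = 52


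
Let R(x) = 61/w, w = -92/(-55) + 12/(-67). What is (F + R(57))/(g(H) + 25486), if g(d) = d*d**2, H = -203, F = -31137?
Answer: 171153263/45903035264 ≈ 0.0037286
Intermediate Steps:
w = 5504/3685 (w = -92*(-1/55) + 12*(-1/67) = 92/55 - 12/67 = 5504/3685 ≈ 1.4936)
g(d) = d**3
R(x) = 224785/5504 (R(x) = 61/(5504/3685) = 61*(3685/5504) = 224785/5504)
(F + R(57))/(g(H) + 25486) = (-31137 + 224785/5504)/((-203)**3 + 25486) = -171153263/(5504*(-8365427 + 25486)) = -171153263/5504/(-8339941) = -171153263/5504*(-1/8339941) = 171153263/45903035264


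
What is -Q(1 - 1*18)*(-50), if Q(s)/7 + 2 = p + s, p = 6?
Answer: -4550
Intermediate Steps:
Q(s) = 28 + 7*s (Q(s) = -14 + 7*(6 + s) = -14 + (42 + 7*s) = 28 + 7*s)
-Q(1 - 1*18)*(-50) = -(28 + 7*(1 - 1*18))*(-50) = -(28 + 7*(1 - 18))*(-50) = -(28 + 7*(-17))*(-50) = -(28 - 119)*(-50) = -1*(-91)*(-50) = 91*(-50) = -4550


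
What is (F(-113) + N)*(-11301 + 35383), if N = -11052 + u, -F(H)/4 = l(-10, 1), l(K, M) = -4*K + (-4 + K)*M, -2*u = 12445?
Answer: -418509037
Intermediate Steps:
u = -12445/2 (u = -1/2*12445 = -12445/2 ≈ -6222.5)
l(K, M) = -4*K + M*(-4 + K)
F(H) = -104 (F(H) = -4*(-4*(-10) - 4*1 - 10*1) = -4*(40 - 4 - 10) = -4*26 = -104)
N = -34549/2 (N = -11052 - 12445/2 = -34549/2 ≈ -17275.)
(F(-113) + N)*(-11301 + 35383) = (-104 - 34549/2)*(-11301 + 35383) = -34757/2*24082 = -418509037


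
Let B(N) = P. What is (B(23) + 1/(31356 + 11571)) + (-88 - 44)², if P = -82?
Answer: 744440035/42927 ≈ 17342.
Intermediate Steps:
B(N) = -82
(B(23) + 1/(31356 + 11571)) + (-88 - 44)² = (-82 + 1/(31356 + 11571)) + (-88 - 44)² = (-82 + 1/42927) + (-132)² = (-82 + 1/42927) + 17424 = -3520013/42927 + 17424 = 744440035/42927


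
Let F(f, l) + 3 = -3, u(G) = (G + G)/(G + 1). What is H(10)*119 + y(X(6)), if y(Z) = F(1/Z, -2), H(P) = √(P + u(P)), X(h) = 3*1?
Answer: -6 + 119*√1430/11 ≈ 403.09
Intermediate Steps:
X(h) = 3
u(G) = 2*G/(1 + G) (u(G) = (2*G)/(1 + G) = 2*G/(1 + G))
H(P) = √(P + 2*P/(1 + P))
F(f, l) = -6 (F(f, l) = -3 - 3 = -6)
y(Z) = -6
H(10)*119 + y(X(6)) = √(10*(3 + 10)/(1 + 10))*119 - 6 = √(10*13/11)*119 - 6 = √(10*(1/11)*13)*119 - 6 = √(130/11)*119 - 6 = (√1430/11)*119 - 6 = 119*√1430/11 - 6 = -6 + 119*√1430/11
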